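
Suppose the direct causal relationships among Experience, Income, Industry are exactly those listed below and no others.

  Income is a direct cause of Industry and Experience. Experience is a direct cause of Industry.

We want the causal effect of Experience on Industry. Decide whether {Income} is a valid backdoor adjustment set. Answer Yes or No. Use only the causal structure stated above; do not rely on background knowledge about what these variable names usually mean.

Yes

Backdoor paths from Experience to Industry (paths whose first edge points into Experience):
  P1: Experience <- Income -> Industry
Condition 1 (no descendant of Experience in the set): holds — descendants of Experience are {Industry}; none are in {Income}.
Condition 2 (every backdoor path blocked by {Income}):
  P1: blocked at fork node Income ∈ conditioning set.
{Income} satisfies the backdoor criterion.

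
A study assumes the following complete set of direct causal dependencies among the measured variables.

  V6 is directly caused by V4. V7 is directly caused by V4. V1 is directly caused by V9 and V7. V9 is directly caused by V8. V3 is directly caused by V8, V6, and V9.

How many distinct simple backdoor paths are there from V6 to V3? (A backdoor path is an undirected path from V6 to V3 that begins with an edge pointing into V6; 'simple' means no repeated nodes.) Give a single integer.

A backdoor path from V6 to V3 is any simple undirected path whose first edge points into V6 (i.e. leaves V6 via a parent).
Parents of V6: {V4}.
Enumerating:
  P1: V6 <- V4 -> V7 -> V1 <- V9 <- V8 -> V3
  P2: V6 <- V4 -> V7 -> V1 <- V9 -> V3
That exhausts the simple backdoor paths. Count: 2.

2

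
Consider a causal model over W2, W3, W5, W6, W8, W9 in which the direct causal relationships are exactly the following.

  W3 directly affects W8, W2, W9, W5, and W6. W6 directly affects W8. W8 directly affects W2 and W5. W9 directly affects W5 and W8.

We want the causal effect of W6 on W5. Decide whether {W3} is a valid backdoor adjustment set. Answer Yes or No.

Yes

Backdoor paths from W6 to W5 (paths whose first edge points into W6):
  P1: W6 <- W3 -> W9 -> W8 -> W5
  P2: W6 <- W3 -> W9 -> W5
  P3: W6 <- W3 -> W8 <- W9 -> W5
  P4: W6 <- W3 -> W8 -> W5
  P5: W6 <- W3 -> W5
  P6: W6 <- W3 -> W2 <- W8 <- W9 -> W5
  P7: W6 <- W3 -> W2 <- W8 -> W5
Condition 1 (no descendant of W6 in the set): holds — descendants of W6 are {W2, W5, W8}; none are in {W3}.
Condition 2 (every backdoor path blocked by {W3}):
  P1: blocked at fork node W3 ∈ conditioning set.
  P2: blocked at fork node W3 ∈ conditioning set.
  P3: blocked at fork node W3 ∈ conditioning set.
  P4: blocked at fork node W3 ∈ conditioning set.
  P5: blocked at fork node W3 ∈ conditioning set.
  P6: blocked at fork node W3 ∈ conditioning set.
  P7: blocked at fork node W3 ∈ conditioning set.
{W3} satisfies the backdoor criterion.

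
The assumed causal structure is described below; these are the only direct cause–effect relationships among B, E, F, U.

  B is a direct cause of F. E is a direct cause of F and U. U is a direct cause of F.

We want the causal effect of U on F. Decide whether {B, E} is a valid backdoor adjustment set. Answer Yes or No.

Yes

Backdoor paths from U to F (paths whose first edge points into U):
  P1: U <- E -> F
Condition 1 (no descendant of U in the set): holds — descendants of U are {F}; none are in {B, E}.
Condition 2 (every backdoor path blocked by {B, E}):
  P1: blocked at fork node E ∈ conditioning set.
{B, E} satisfies the backdoor criterion.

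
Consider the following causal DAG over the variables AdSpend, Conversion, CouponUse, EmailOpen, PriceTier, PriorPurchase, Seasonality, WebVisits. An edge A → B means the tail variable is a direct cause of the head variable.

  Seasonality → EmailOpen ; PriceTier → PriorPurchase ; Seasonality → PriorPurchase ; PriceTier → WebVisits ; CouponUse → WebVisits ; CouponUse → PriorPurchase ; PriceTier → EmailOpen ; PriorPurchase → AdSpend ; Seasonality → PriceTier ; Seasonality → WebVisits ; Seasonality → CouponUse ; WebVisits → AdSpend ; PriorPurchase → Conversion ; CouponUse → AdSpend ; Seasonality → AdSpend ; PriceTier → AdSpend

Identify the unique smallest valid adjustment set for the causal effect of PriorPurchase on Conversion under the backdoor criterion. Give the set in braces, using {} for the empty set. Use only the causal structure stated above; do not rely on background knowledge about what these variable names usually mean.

Variables eligible for adjustment (non-descendants of PriorPurchase, excluding PriorPurchase and Conversion): {CouponUse, EmailOpen, PriceTier, Seasonality, WebVisits}.
Backdoor paths from PriorPurchase to Conversion:
  (none)
With no backdoor paths the empty set already satisfies the criterion, and it is trivially minimal.

{}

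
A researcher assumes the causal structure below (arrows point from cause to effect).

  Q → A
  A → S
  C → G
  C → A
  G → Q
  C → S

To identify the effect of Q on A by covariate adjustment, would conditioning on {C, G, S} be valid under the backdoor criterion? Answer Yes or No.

Backdoor paths from Q to A (paths whose first edge points into Q):
  P1: Q <- G <- C -> A
  P2: Q <- G <- C -> S <- A
Condition 1 (no descendant of Q in the set): FAILS — S is a descendant of Q.
Condition 2 (every backdoor path blocked by {C, G, S}):
  P1: blocked at chain node G ∈ conditioning set.
  P2: blocked at chain node G ∈ conditioning set.
{C, G, S} does not satisfy the backdoor criterion.

No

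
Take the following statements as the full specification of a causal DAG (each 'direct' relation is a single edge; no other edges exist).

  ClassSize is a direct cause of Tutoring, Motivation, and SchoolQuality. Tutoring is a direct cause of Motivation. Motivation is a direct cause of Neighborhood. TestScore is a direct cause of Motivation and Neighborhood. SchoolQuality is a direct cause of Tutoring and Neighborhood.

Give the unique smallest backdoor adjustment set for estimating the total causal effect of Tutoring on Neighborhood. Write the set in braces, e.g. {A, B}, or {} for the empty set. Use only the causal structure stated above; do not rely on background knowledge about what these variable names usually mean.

Variables eligible for adjustment (non-descendants of Tutoring, excluding Tutoring and Neighborhood): {ClassSize, SchoolQuality, TestScore}.
Backdoor paths from Tutoring to Neighborhood:
  P1: Tutoring <- ClassSize -> SchoolQuality -> Neighborhood
  P2: Tutoring <- ClassSize -> Motivation <- TestScore -> Neighborhood
  P3: Tutoring <- ClassSize -> Motivation -> Neighborhood
  P4: Tutoring <- SchoolQuality <- ClassSize -> Motivation <- TestScore -> Neighborhood
  P5: Tutoring <- SchoolQuality <- ClassSize -> Motivation -> Neighborhood
  P6: Tutoring <- SchoolQuality -> Neighborhood
The empty set is not sufficient: P1 (Tutoring <- ClassSize -> SchoolQuality -> Neighborhood) has no collider blocking it and no conditioned non-collider, so it is open.
Try {ClassSize, SchoolQuality}:
  P1: blocked at fork node ClassSize ∈ conditioning set.
  P2: blocked at fork node ClassSize ∈ conditioning set.
  P3: blocked at fork node ClassSize ∈ conditioning set.
  P4: blocked at chain node SchoolQuality ∈ conditioning set.
  P5: blocked at chain node SchoolQuality ∈ conditioning set.
  P6: blocked at fork node SchoolQuality ∈ conditioning set.
{ClassSize, SchoolQuality} contains no descendant of Tutoring and blocks every backdoor path.
Every element of {ClassSize, SchoolQuality} is needed (dropping ClassSize leaves P3 open; dropping SchoolQuality leaves P6 open), so no proper subset is valid.
Among all size-2 subsets of the eligible variables, only {ClassSize, SchoolQuality} blocks every backdoor path, so it is the unique smallest valid adjustment set.

{ClassSize, SchoolQuality}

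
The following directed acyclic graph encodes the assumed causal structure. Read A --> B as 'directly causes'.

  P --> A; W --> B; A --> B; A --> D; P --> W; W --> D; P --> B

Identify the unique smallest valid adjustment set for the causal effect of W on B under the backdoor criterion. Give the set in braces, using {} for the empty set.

Variables eligible for adjustment (non-descendants of W, excluding W and B): {A, P}.
Backdoor paths from W to B:
  P1: W <- P -> A -> B
  P2: W <- P -> B
The empty set is not sufficient: P1 (W <- P -> A -> B) has no collider blocking it and no conditioned non-collider, so it is open.
Try {P}:
  P1: blocked at fork node P ∈ conditioning set.
  P2: blocked at fork node P ∈ conditioning set.
{P} contains no descendant of W and blocks every backdoor path.
No other singleton works — e.g. {A} leaves P2 open — so {P} is the unique smallest valid adjustment set.

{P}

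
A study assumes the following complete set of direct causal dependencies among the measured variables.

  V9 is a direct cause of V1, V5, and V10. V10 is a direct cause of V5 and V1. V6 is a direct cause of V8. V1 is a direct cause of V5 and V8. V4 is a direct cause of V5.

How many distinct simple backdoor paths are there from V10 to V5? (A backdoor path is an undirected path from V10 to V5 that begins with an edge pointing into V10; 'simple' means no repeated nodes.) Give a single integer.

A backdoor path from V10 to V5 is any simple undirected path whose first edge points into V10 (i.e. leaves V10 via a parent).
Parents of V10: {V9}.
Enumerating:
  P1: V10 <- V9 -> V1 -> V5
  P2: V10 <- V9 -> V5
That exhausts the simple backdoor paths. Count: 2.

2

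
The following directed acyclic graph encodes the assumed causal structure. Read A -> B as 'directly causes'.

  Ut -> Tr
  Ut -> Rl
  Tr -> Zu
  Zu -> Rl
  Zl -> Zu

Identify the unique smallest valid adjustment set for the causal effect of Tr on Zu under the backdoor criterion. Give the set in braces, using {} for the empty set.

Variables eligible for adjustment (non-descendants of Tr, excluding Tr and Zu): {Ut, Zl}.
Backdoor paths from Tr to Zu:
  P1: Tr <- Ut -> Rl <- Zu
Each backdoor path contains an unconditioned collider, so every path is already blocked with the empty conditioning set:
  P1: blocked at collider Rl (neither it nor any descendant is in the conditioning set).
The empty set is therefore the unique smallest valid set.

{}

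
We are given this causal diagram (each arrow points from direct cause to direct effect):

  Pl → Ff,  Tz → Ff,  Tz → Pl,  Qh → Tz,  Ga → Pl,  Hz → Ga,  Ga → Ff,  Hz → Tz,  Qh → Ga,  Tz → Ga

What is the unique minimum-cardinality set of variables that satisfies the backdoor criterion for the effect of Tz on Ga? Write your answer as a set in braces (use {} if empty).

{Hz, Qh}

Variables eligible for adjustment (non-descendants of Tz, excluding Tz and Ga): {Hz, Qh}.
Backdoor paths from Tz to Ga:
  P1: Tz <- Qh -> Ga
  P2: Tz <- Hz -> Ga
The empty set is not sufficient: P1 (Tz <- Qh -> Ga) has no collider blocking it and no conditioned non-collider, so it is open.
Try {Hz, Qh}:
  P1: blocked at fork node Qh ∈ conditioning set.
  P2: blocked at fork node Hz ∈ conditioning set.
{Hz, Qh} contains no descendant of Tz and blocks every backdoor path.
Every element of {Hz, Qh} is needed (dropping Hz leaves P2 open; dropping Qh leaves P1 open), so no proper subset is valid.
Among all size-2 subsets of the eligible variables, only {Hz, Qh} blocks every backdoor path, so it is the unique smallest valid adjustment set.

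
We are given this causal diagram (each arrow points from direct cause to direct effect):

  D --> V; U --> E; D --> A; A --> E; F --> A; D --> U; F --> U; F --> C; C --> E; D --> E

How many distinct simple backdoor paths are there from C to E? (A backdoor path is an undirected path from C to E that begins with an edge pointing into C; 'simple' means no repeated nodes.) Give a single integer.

6

A backdoor path from C to E is any simple undirected path whose first edge points into C (i.e. leaves C via a parent).
Parents of C: {F}.
Enumerating:
  P1: C <- F -> A <- D -> U -> E
  P2: C <- F -> A <- D -> E
  P3: C <- F -> A -> E
  P4: C <- F -> U <- D -> A -> E
  P5: C <- F -> U <- D -> E
  P6: C <- F -> U -> E
That exhausts the simple backdoor paths. Count: 6.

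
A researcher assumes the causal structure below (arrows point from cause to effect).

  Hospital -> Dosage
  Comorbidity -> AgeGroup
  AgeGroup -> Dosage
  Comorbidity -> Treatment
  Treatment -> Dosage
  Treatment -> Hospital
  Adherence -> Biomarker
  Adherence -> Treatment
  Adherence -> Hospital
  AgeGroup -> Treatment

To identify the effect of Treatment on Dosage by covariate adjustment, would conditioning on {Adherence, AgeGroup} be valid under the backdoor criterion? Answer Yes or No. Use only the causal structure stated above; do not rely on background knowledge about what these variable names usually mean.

Backdoor paths from Treatment to Dosage (paths whose first edge points into Treatment):
  P1: Treatment <- Comorbidity -> AgeGroup -> Dosage
  P2: Treatment <- AgeGroup -> Dosage
  P3: Treatment <- Adherence -> Hospital -> Dosage
Condition 1 (no descendant of Treatment in the set): holds — descendants of Treatment are {Dosage, Hospital}; none are in {Adherence, AgeGroup}.
Condition 2 (every backdoor path blocked by {Adherence, AgeGroup}):
  P1: blocked at chain node AgeGroup ∈ conditioning set.
  P2: blocked at fork node AgeGroup ∈ conditioning set.
  P3: blocked at fork node Adherence ∈ conditioning set.
{Adherence, AgeGroup} satisfies the backdoor criterion.

Yes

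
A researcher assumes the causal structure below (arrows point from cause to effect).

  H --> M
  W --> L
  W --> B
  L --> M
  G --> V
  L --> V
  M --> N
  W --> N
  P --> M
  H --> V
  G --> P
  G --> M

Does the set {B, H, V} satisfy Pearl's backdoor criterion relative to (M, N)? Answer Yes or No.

Backdoor paths from M to N (paths whose first edge points into M):
  P1: M <- L <- W -> N
  P2: M <- G -> V <- L <- W -> N
  P3: M <- P <- G -> V <- L <- W -> N
  P4: M <- H -> V <- L <- W -> N
Condition 1 (no descendant of M in the set): holds — descendants of M are {N}; none are in {B, H, V}.
Condition 2 (every backdoor path blocked by {B, H, V}):
  P1: open — no interior node is in the conditioning set.
  P2: open — collider(s) V are conditioned on (or have a conditioned descendant) and no non-collider on the path is in the set.
  P3: open — collider(s) V are conditioned on (or have a conditioned descendant) and no non-collider on the path is in the set.
  P4: blocked at fork node H ∈ conditioning set.
{B, H, V} does not satisfy the backdoor criterion.

No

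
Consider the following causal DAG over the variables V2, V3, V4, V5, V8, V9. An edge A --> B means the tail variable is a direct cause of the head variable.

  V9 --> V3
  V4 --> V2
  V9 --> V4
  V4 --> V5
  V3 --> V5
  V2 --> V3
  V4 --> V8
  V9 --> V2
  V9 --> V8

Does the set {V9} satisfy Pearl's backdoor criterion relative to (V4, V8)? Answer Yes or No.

Backdoor paths from V4 to V8 (paths whose first edge points into V4):
  P1: V4 <- V9 -> V8
Condition 1 (no descendant of V4 in the set): holds — descendants of V4 are {V2, V3, V5, V8}; none are in {V9}.
Condition 2 (every backdoor path blocked by {V9}):
  P1: blocked at fork node V9 ∈ conditioning set.
{V9} satisfies the backdoor criterion.

Yes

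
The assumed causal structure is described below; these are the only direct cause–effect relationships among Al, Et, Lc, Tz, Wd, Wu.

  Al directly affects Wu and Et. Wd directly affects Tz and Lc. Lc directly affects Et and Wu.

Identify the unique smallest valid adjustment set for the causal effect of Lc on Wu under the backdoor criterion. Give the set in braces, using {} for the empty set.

{}

Variables eligible for adjustment (non-descendants of Lc, excluding Lc and Wu): {Al, Tz, Wd}.
Backdoor paths from Lc to Wu:
  (none)
With no backdoor paths the empty set already satisfies the criterion, and it is trivially minimal.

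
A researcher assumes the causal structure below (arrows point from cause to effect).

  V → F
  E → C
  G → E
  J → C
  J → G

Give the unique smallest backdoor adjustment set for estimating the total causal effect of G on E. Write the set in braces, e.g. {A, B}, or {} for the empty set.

{}

Variables eligible for adjustment (non-descendants of G, excluding G and E): {F, J, V}.
Backdoor paths from G to E:
  P1: G <- J -> C <- E
Each backdoor path contains an unconditioned collider, so every path is already blocked with the empty conditioning set:
  P1: blocked at collider C (neither it nor any descendant is in the conditioning set).
The empty set is therefore the unique smallest valid set.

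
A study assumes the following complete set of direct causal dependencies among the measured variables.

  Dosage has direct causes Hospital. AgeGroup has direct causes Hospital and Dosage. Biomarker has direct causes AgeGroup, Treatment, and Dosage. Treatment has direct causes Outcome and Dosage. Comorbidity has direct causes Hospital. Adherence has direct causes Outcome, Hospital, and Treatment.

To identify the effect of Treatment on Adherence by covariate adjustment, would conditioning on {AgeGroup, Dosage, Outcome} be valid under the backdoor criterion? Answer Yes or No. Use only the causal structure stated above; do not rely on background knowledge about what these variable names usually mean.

Yes

Backdoor paths from Treatment to Adherence (paths whose first edge points into Treatment):
  P1: Treatment <- Dosage <- Hospital -> Adherence
  P2: Treatment <- Dosage -> AgeGroup <- Hospital -> Adherence
  P3: Treatment <- Dosage -> Biomarker <- AgeGroup <- Hospital -> Adherence
  P4: Treatment <- Outcome -> Adherence
Condition 1 (no descendant of Treatment in the set): holds — descendants of Treatment are {Adherence, Biomarker}; none are in {AgeGroup, Dosage, Outcome}.
Condition 2 (every backdoor path blocked by {AgeGroup, Dosage, Outcome}):
  P1: blocked at chain node Dosage ∈ conditioning set.
  P2: blocked at fork node Dosage ∈ conditioning set.
  P3: blocked at fork node Dosage ∈ conditioning set.
  P4: blocked at fork node Outcome ∈ conditioning set.
{AgeGroup, Dosage, Outcome} satisfies the backdoor criterion.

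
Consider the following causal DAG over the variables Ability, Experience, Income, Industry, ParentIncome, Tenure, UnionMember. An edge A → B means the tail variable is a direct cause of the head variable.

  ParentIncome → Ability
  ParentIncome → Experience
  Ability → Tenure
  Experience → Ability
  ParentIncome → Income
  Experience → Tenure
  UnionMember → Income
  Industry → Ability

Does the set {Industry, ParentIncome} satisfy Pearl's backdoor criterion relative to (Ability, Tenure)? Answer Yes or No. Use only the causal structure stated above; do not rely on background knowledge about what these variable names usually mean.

No

Backdoor paths from Ability to Tenure (paths whose first edge points into Ability):
  P1: Ability <- ParentIncome -> Experience -> Tenure
  P2: Ability <- Experience -> Tenure
Condition 1 (no descendant of Ability in the set): holds — descendants of Ability are {Tenure}; none are in {Industry, ParentIncome}.
Condition 2 (every backdoor path blocked by {Industry, ParentIncome}):
  P1: blocked at fork node ParentIncome ∈ conditioning set.
  P2: open — no interior node is in the conditioning set.
{Industry, ParentIncome} does not satisfy the backdoor criterion.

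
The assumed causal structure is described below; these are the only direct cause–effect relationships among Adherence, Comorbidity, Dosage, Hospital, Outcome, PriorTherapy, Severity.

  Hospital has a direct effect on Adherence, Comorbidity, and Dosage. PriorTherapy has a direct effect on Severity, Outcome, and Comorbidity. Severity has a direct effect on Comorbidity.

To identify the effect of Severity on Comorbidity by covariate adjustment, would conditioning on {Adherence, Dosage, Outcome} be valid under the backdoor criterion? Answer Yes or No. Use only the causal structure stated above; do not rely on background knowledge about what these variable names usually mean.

No

Backdoor paths from Severity to Comorbidity (paths whose first edge points into Severity):
  P1: Severity <- PriorTherapy -> Comorbidity
Condition 1 (no descendant of Severity in the set): holds — descendants of Severity are {Comorbidity}; none are in {Adherence, Dosage, Outcome}.
Condition 2 (every backdoor path blocked by {Adherence, Dosage, Outcome}):
  P1: open — no interior node is in the conditioning set.
{Adherence, Dosage, Outcome} does not satisfy the backdoor criterion.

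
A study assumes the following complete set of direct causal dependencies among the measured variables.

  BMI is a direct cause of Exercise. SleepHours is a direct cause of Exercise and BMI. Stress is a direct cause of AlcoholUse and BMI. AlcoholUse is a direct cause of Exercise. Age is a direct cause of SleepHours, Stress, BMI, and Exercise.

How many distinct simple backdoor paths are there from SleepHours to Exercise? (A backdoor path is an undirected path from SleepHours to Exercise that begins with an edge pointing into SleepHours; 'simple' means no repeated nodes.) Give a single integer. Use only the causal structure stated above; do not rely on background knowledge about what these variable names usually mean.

A backdoor path from SleepHours to Exercise is any simple undirected path whose first edge points into SleepHours (i.e. leaves SleepHours via a parent).
Parents of SleepHours: {Age}.
Enumerating:
  P1: SleepHours <- Age -> Stress -> AlcoholUse -> Exercise
  P2: SleepHours <- Age -> Stress -> BMI -> Exercise
  P3: SleepHours <- Age -> BMI <- Stress -> AlcoholUse -> Exercise
  P4: SleepHours <- Age -> BMI -> Exercise
  P5: SleepHours <- Age -> Exercise
That exhausts the simple backdoor paths. Count: 5.

5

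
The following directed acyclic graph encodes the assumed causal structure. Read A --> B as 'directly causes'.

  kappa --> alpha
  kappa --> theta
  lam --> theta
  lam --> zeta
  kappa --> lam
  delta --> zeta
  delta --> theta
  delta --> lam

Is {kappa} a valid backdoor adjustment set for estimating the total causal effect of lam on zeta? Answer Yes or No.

Backdoor paths from lam to zeta (paths whose first edge points into lam):
  P1: lam <- kappa -> theta <- delta -> zeta
  P2: lam <- delta -> zeta
Condition 1 (no descendant of lam in the set): holds — descendants of lam are {theta, zeta}; none are in {kappa}.
Condition 2 (every backdoor path blocked by {kappa}):
  P1: blocked at fork node kappa ∈ conditioning set.
  P2: open — no interior node is in the conditioning set.
{kappa} does not satisfy the backdoor criterion.

No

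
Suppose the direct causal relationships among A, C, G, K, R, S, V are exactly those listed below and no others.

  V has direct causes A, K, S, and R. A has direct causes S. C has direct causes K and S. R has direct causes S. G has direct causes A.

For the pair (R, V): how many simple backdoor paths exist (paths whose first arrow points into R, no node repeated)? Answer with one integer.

A backdoor path from R to V is any simple undirected path whose first edge points into R (i.e. leaves R via a parent).
Parents of R: {S}.
Enumerating:
  P1: R <- S -> A -> V
  P2: R <- S -> V
  P3: R <- S -> C <- K -> V
That exhausts the simple backdoor paths. Count: 3.

3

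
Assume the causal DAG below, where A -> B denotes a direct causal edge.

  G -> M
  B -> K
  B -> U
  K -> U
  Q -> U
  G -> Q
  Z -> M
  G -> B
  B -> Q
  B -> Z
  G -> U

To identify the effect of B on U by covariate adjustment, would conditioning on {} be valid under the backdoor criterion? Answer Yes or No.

Backdoor paths from B to U (paths whose first edge points into B):
  P1: B <- G -> Q -> U
  P2: B <- G -> U
Condition 1 (no descendant of B in the set): holds — descendants of B are {K, M, Q, U, Z}; none are in {}.
Condition 2 (every backdoor path blocked by {}):
  P1: open — no interior node is in the conditioning set.
  P2: open — no interior node is in the conditioning set.
{} does not satisfy the backdoor criterion.

No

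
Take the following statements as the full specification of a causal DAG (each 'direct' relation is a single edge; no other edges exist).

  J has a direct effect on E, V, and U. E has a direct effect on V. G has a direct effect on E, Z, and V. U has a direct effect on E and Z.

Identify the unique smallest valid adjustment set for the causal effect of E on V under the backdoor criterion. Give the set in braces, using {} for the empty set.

{G, J}

Variables eligible for adjustment (non-descendants of E, excluding E and V): {G, J, U, Z}.
Backdoor paths from E to V:
  P1: E <- J -> U -> Z <- G -> V
  P2: E <- J -> V
  P3: E <- G -> Z <- U <- J -> V
  P4: E <- G -> V
  P5: E <- U <- J -> V
  P6: E <- U -> Z <- G -> V
The empty set is not sufficient: P2 (E <- J -> V) has no collider blocking it and no conditioned non-collider, so it is open.
Try {G, J}:
  P1: blocked at fork node J ∈ conditioning set.
  P2: blocked at fork node J ∈ conditioning set.
  P3: blocked at fork node G ∈ conditioning set.
  P4: blocked at fork node G ∈ conditioning set.
  P5: blocked at fork node J ∈ conditioning set.
  P6: blocked at collider Z (neither it nor any descendant is in the conditioning set).
{G, J} contains no descendant of E and blocks every backdoor path.
Every element of {G, J} is needed (dropping G leaves P4 open; dropping J leaves P2 open), so no proper subset is valid.
Among all size-2 subsets of the eligible variables, only {G, J} blocks every backdoor path, so it is the unique smallest valid adjustment set.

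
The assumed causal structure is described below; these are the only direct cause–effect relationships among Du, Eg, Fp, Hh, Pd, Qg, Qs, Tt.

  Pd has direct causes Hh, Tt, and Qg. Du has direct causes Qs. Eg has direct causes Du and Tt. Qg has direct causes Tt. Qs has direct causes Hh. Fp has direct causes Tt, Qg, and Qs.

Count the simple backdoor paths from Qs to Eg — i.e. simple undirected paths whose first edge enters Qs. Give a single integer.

3

A backdoor path from Qs to Eg is any simple undirected path whose first edge points into Qs (i.e. leaves Qs via a parent).
Parents of Qs: {Hh}.
Enumerating:
  P1: Qs <- Hh -> Pd <- Tt -> Eg
  P2: Qs <- Hh -> Pd <- Qg <- Tt -> Eg
  P3: Qs <- Hh -> Pd <- Qg -> Fp <- Tt -> Eg
That exhausts the simple backdoor paths. Count: 3.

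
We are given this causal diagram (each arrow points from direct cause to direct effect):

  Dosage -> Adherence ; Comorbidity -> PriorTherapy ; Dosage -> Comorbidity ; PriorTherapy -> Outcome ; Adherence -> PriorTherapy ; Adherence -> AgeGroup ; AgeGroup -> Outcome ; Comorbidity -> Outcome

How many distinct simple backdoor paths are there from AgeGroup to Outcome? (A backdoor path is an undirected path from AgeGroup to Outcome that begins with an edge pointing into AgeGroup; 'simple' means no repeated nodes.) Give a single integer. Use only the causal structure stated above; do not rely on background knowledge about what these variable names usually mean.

4

A backdoor path from AgeGroup to Outcome is any simple undirected path whose first edge points into AgeGroup (i.e. leaves AgeGroup via a parent).
Parents of AgeGroup: {Adherence}.
Enumerating:
  P1: AgeGroup <- Adherence <- Dosage -> Comorbidity -> PriorTherapy -> Outcome
  P2: AgeGroup <- Adherence <- Dosage -> Comorbidity -> Outcome
  P3: AgeGroup <- Adherence -> PriorTherapy <- Comorbidity -> Outcome
  P4: AgeGroup <- Adherence -> PriorTherapy -> Outcome
That exhausts the simple backdoor paths. Count: 4.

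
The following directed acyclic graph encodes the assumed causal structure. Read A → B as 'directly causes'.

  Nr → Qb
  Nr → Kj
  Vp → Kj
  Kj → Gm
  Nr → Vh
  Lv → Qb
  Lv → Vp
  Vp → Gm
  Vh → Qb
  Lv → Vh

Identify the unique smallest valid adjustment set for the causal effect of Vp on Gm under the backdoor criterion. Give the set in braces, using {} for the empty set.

Variables eligible for adjustment (non-descendants of Vp, excluding Vp and Gm): {Lv, Nr, Qb, Vh}.
Backdoor paths from Vp to Gm:
  P1: Vp <- Lv -> Vh <- Nr -> Kj -> Gm
  P2: Vp <- Lv -> Vh -> Qb <- Nr -> Kj -> Gm
  P3: Vp <- Lv -> Qb <- Nr -> Kj -> Gm
  P4: Vp <- Lv -> Qb <- Vh <- Nr -> Kj -> Gm
Each backdoor path contains an unconditioned collider, so every path is already blocked with the empty conditioning set:
  P1: blocked at collider Vh (neither it nor any descendant is in the conditioning set).
  P2: blocked at collider Qb (neither it nor any descendant is in the conditioning set).
  P3: blocked at collider Qb (neither it nor any descendant is in the conditioning set).
  P4: blocked at collider Qb (neither it nor any descendant is in the conditioning set).
The empty set is therefore the unique smallest valid set.

{}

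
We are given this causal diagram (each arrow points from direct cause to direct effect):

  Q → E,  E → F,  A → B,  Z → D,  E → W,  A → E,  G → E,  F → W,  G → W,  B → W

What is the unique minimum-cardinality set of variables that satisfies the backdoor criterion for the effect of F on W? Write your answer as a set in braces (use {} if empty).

{E}

Variables eligible for adjustment (non-descendants of F, excluding F and W): {A, B, D, E, G, Q, Z}.
Backdoor paths from F to W:
  P1: F <- E <- A -> B -> W
  P2: F <- E <- G -> W
  P3: F <- E -> W
The empty set is not sufficient: P1 (F <- E <- A -> B -> W) has no collider blocking it and no conditioned non-collider, so it is open.
Try {E}:
  P1: blocked at chain node E ∈ conditioning set.
  P2: blocked at chain node E ∈ conditioning set.
  P3: blocked at fork node E ∈ conditioning set.
{E} contains no descendant of F and blocks every backdoor path.
No other singleton works — e.g. {Z} leaves P1 open — so {E} is the unique smallest valid adjustment set.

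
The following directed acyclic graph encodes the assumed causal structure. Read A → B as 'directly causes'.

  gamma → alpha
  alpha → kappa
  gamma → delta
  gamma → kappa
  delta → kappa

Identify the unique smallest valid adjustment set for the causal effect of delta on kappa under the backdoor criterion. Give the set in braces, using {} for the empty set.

Variables eligible for adjustment (non-descendants of delta, excluding delta and kappa): {alpha, gamma}.
Backdoor paths from delta to kappa:
  P1: delta <- gamma -> alpha -> kappa
  P2: delta <- gamma -> kappa
The empty set is not sufficient: P1 (delta <- gamma -> alpha -> kappa) has no collider blocking it and no conditioned non-collider, so it is open.
Try {gamma}:
  P1: blocked at fork node gamma ∈ conditioning set.
  P2: blocked at fork node gamma ∈ conditioning set.
{gamma} contains no descendant of delta and blocks every backdoor path.
No other singleton works — e.g. {alpha} leaves P2 open — so {gamma} is the unique smallest valid adjustment set.

{gamma}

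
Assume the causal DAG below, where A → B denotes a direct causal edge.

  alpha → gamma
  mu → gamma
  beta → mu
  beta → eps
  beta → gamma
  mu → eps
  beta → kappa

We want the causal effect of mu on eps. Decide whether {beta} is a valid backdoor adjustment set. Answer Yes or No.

Yes

Backdoor paths from mu to eps (paths whose first edge points into mu):
  P1: mu <- beta -> eps
Condition 1 (no descendant of mu in the set): holds — descendants of mu are {eps, gamma}; none are in {beta}.
Condition 2 (every backdoor path blocked by {beta}):
  P1: blocked at fork node beta ∈ conditioning set.
{beta} satisfies the backdoor criterion.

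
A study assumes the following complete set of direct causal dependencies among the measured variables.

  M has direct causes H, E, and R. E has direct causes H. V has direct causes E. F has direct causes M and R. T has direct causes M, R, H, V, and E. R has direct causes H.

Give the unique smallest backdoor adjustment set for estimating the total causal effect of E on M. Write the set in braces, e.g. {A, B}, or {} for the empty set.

{H}

Variables eligible for adjustment (non-descendants of E, excluding E and M): {H, R}.
Backdoor paths from E to M:
  P1: E <- H -> R -> M
  P2: E <- H -> R -> T <- M
  P3: E <- H -> R -> F <- M
  P4: E <- H -> M
  P5: E <- H -> T <- R -> M
  P6: E <- H -> T <- R -> F <- M
  P7: E <- H -> T <- M
The empty set is not sufficient: P1 (E <- H -> R -> M) has no collider blocking it and no conditioned non-collider, so it is open.
Try {H}:
  P1: blocked at fork node H ∈ conditioning set.
  P2: blocked at fork node H ∈ conditioning set.
  P3: blocked at fork node H ∈ conditioning set.
  P4: blocked at fork node H ∈ conditioning set.
  P5: blocked at fork node H ∈ conditioning set.
  P6: blocked at fork node H ∈ conditioning set.
  P7: blocked at fork node H ∈ conditioning set.
{H} contains no descendant of E and blocks every backdoor path.
No other singleton works — e.g. {R} leaves P4 open — so {H} is the unique smallest valid adjustment set.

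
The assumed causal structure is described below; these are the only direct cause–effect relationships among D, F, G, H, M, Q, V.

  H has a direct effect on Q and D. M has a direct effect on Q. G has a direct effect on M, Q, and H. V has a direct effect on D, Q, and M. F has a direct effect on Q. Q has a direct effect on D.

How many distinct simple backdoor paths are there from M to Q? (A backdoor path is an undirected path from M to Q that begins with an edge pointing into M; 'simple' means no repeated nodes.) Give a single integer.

8

A backdoor path from M to Q is any simple undirected path whose first edge points into M (i.e. leaves M via a parent).
Parents of M: {G, V}.
Enumerating:
  P1: M <- V -> Q
  P2: M <- V -> D <- H <- G -> Q
  P3: M <- V -> D <- H -> Q
  P4: M <- V -> D <- Q
  P5: M <- G -> H -> Q
  P6: M <- G -> H -> D <- V -> Q
  P7: M <- G -> H -> D <- Q
  P8: M <- G -> Q
That exhausts the simple backdoor paths. Count: 8.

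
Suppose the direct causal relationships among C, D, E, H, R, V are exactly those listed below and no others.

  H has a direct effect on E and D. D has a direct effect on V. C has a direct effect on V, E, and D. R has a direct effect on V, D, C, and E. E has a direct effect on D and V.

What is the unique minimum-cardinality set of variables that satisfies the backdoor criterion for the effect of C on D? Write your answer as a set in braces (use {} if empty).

Variables eligible for adjustment (non-descendants of C, excluding C and D): {H, R}.
Backdoor paths from C to D:
  P1: C <- R -> E <- H -> D
  P2: C <- R -> E -> D
  P3: C <- R -> E -> V <- D
  P4: C <- R -> D
  P5: C <- R -> V <- E <- H -> D
  P6: C <- R -> V <- E -> D
  P7: C <- R -> V <- D
The empty set is not sufficient: P2 (C <- R -> E -> D) has no collider blocking it and no conditioned non-collider, so it is open.
Try {R}:
  P1: blocked at fork node R ∈ conditioning set.
  P2: blocked at fork node R ∈ conditioning set.
  P3: blocked at fork node R ∈ conditioning set.
  P4: blocked at fork node R ∈ conditioning set.
  P5: blocked at fork node R ∈ conditioning set.
  P6: blocked at fork node R ∈ conditioning set.
  P7: blocked at fork node R ∈ conditioning set.
{R} contains no descendant of C and blocks every backdoor path.
No other singleton works — e.g. {H} leaves P2 open — so {R} is the unique smallest valid adjustment set.

{R}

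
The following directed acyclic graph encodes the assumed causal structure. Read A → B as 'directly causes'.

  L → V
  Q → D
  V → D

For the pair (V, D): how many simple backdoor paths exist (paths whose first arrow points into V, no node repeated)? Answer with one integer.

0

A backdoor path from V to D is any simple undirected path whose first edge points into V (i.e. leaves V via a parent).
Parents of V: {L}.
No simple path from any parent of V reaches D without revisiting V, so there are no backdoor paths.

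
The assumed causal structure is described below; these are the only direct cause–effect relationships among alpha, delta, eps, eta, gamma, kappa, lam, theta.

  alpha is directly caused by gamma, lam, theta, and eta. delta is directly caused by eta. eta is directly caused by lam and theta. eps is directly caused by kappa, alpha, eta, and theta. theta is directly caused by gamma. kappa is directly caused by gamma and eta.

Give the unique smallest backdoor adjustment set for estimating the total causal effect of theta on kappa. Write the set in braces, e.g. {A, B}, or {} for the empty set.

Variables eligible for adjustment (non-descendants of theta, excluding theta and kappa): {gamma, lam}.
Backdoor paths from theta to kappa:
  P1: theta <- gamma -> kappa
  P2: theta <- gamma -> alpha <- lam -> eta -> kappa
  P3: theta <- gamma -> alpha <- lam -> eta -> eps <- kappa
  P4: theta <- gamma -> alpha <- eta -> kappa
  P5: theta <- gamma -> alpha <- eta -> eps <- kappa
  P6: theta <- gamma -> alpha -> eps <- eta -> kappa
  P7: theta <- gamma -> alpha -> eps <- kappa
The empty set is not sufficient: P1 (theta <- gamma -> kappa) has no collider blocking it and no conditioned non-collider, so it is open.
Try {gamma}:
  P1: blocked at fork node gamma ∈ conditioning set.
  P2: blocked at fork node gamma ∈ conditioning set.
  P3: blocked at fork node gamma ∈ conditioning set.
  P4: blocked at fork node gamma ∈ conditioning set.
  P5: blocked at fork node gamma ∈ conditioning set.
  P6: blocked at fork node gamma ∈ conditioning set.
  P7: blocked at fork node gamma ∈ conditioning set.
{gamma} contains no descendant of theta and blocks every backdoor path.
No other singleton works — e.g. {lam} leaves P1 open — so {gamma} is the unique smallest valid adjustment set.

{gamma}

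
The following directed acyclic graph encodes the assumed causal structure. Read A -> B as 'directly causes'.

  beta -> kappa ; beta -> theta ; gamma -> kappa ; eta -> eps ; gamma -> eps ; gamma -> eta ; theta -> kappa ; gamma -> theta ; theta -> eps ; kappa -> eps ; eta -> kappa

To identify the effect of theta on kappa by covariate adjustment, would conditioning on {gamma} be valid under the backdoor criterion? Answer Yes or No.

No

Backdoor paths from theta to kappa (paths whose first edge points into theta):
  P1: theta <- beta -> kappa
  P2: theta <- gamma -> eta -> kappa
  P3: theta <- gamma -> eta -> eps <- kappa
  P4: theta <- gamma -> kappa
  P5: theta <- gamma -> eps <- eta -> kappa
  P6: theta <- gamma -> eps <- kappa
Condition 1 (no descendant of theta in the set): holds — descendants of theta are {eps, kappa}; none are in {gamma}.
Condition 2 (every backdoor path blocked by {gamma}):
  P1: open — no interior node is in the conditioning set.
  P2: blocked at fork node gamma ∈ conditioning set.
  P3: blocked at fork node gamma ∈ conditioning set.
  P4: blocked at fork node gamma ∈ conditioning set.
  P5: blocked at fork node gamma ∈ conditioning set.
  P6: blocked at fork node gamma ∈ conditioning set.
{gamma} does not satisfy the backdoor criterion.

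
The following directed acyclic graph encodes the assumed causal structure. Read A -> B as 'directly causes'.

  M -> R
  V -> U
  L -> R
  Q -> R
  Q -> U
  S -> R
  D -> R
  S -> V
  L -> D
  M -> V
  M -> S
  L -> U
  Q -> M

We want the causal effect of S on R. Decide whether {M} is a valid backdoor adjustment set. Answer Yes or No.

Yes

Backdoor paths from S to R (paths whose first edge points into S):
  P1: S <- M <- Q -> R
  P2: S <- M <- Q -> U <- L -> D -> R
  P3: S <- M <- Q -> U <- L -> R
  P4: S <- M -> R
  P5: S <- M -> V -> U <- Q -> R
  P6: S <- M -> V -> U <- L -> D -> R
  P7: S <- M -> V -> U <- L -> R
Condition 1 (no descendant of S in the set): holds — descendants of S are {R, U, V}; none are in {M}.
Condition 2 (every backdoor path blocked by {M}):
  P1: blocked at chain node M ∈ conditioning set.
  P2: blocked at chain node M ∈ conditioning set.
  P3: blocked at chain node M ∈ conditioning set.
  P4: blocked at fork node M ∈ conditioning set.
  P5: blocked at fork node M ∈ conditioning set.
  P6: blocked at fork node M ∈ conditioning set.
  P7: blocked at fork node M ∈ conditioning set.
{M} satisfies the backdoor criterion.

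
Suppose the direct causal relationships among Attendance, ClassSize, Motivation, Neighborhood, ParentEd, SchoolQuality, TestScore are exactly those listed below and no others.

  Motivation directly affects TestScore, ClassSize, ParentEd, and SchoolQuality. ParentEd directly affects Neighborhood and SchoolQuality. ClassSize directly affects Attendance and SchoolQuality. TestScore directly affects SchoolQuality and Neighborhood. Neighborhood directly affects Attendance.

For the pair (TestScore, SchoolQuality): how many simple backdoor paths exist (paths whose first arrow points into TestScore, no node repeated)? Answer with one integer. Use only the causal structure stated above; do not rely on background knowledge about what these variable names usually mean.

5

A backdoor path from TestScore to SchoolQuality is any simple undirected path whose first edge points into TestScore (i.e. leaves TestScore via a parent).
Parents of TestScore: {Motivation}.
Enumerating:
  P1: TestScore <- Motivation -> ParentEd -> Neighborhood -> Attendance <- ClassSize -> SchoolQuality
  P2: TestScore <- Motivation -> ParentEd -> SchoolQuality
  P3: TestScore <- Motivation -> ClassSize -> Attendance <- Neighborhood <- ParentEd -> SchoolQuality
  P4: TestScore <- Motivation -> ClassSize -> SchoolQuality
  P5: TestScore <- Motivation -> SchoolQuality
That exhausts the simple backdoor paths. Count: 5.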